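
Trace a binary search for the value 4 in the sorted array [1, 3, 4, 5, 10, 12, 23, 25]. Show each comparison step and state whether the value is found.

Binary search for 4 in [1, 3, 4, 5, 10, 12, 23, 25]:

lo=0, hi=7, mid=3, arr[mid]=5 -> 5 > 4, search left half
lo=0, hi=2, mid=1, arr[mid]=3 -> 3 < 4, search right half
lo=2, hi=2, mid=2, arr[mid]=4 -> Found target at index 2!

Binary search finds 4 at index 2 after 3 comparisons. The search repeatedly halves the search space by comparing with the middle element.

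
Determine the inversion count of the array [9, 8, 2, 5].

Finding inversions in [9, 8, 2, 5]:

(0, 1): arr[0]=9 > arr[1]=8
(0, 2): arr[0]=9 > arr[2]=2
(0, 3): arr[0]=9 > arr[3]=5
(1, 2): arr[1]=8 > arr[2]=2
(1, 3): arr[1]=8 > arr[3]=5

Total inversions: 5

The array has 5 inversion(s): (0,1), (0,2), (0,3), (1,2), (1,3). Each pair (i,j) satisfies i < j and arr[i] > arr[j].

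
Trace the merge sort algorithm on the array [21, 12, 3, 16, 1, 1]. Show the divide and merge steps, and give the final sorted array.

Merge sort trace:

Split: [21, 12, 3, 16, 1, 1] -> [21, 12, 3] and [16, 1, 1]
  Split: [21, 12, 3] -> [21] and [12, 3]
    Split: [12, 3] -> [12] and [3]
    Merge: [12] + [3] -> [3, 12]
  Merge: [21] + [3, 12] -> [3, 12, 21]
  Split: [16, 1, 1] -> [16] and [1, 1]
    Split: [1, 1] -> [1] and [1]
    Merge: [1] + [1] -> [1, 1]
  Merge: [16] + [1, 1] -> [1, 1, 16]
Merge: [3, 12, 21] + [1, 1, 16] -> [1, 1, 3, 12, 16, 21]

Final sorted array: [1, 1, 3, 12, 16, 21]

The merge sort proceeds by recursively splitting the array and merging sorted halves.
After all merges, the sorted array is [1, 1, 3, 12, 16, 21].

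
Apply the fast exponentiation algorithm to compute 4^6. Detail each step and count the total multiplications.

Computing 4^6 by squaring (build up from 4^1; each line after the first costs one multiplication):

4^1 = 4
4^2 = (4^1)^2 = 4^2 = 16
4^3 = 4 * 4^2 = 4 * 16 = 64
4^6 = (4^3)^2 = 64^2 = 4096

Result: 4096
Multiplications needed: 3 (3 lines after 4^1)

4^6 = 4096. Using exponentiation by squaring, this requires 3 multiplications. The key idea: if the exponent is even, square the half-power; if odd, multiply by the base once.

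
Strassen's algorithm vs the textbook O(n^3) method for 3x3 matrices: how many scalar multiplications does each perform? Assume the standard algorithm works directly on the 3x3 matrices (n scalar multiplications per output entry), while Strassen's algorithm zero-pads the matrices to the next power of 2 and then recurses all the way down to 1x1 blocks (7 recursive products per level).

Matrix multiplication for 3x3 matrices:

Strassen's algorithm requires power-of-2 dimensions. Pad 3x3 to 4x4 (next power of 2).

Standard algorithm: 3^3 = 27 multiplications
Strassen's algorithm: 7^(log2(4)) = 7^2 = 49 multiplications
Difference: 27 - 49 = -22 (Strassen uses MORE here due to padding overhead — for small or just-over-power-of-2 n, padding can outweigh the per-level savings)

Standard: 27 multiplications (3^3). Strassen: 49 multiplications (7^2, after padding to 4x4). Strassen reduces 8 recursive multiplications to 7 at each level.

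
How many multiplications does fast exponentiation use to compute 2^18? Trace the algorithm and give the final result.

Computing 2^18 by squaring (build up from 2^1; each line after the first costs one multiplication):

2^1 = 2
2^2 = (2^1)^2 = 2^2 = 4
2^4 = (2^2)^2 = 4^2 = 16
2^8 = (2^4)^2 = 16^2 = 256
2^9 = 2 * 2^8 = 2 * 256 = 512
2^18 = (2^9)^2 = 512^2 = 262144

Result: 262144
Multiplications needed: 5 (5 lines after 2^1)

2^18 = 262144. Using exponentiation by squaring, this requires 5 multiplications. The key idea: if the exponent is even, square the half-power; if odd, multiply by the base once.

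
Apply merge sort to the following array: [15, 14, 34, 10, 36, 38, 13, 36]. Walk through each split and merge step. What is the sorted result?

Merge sort trace:

Split: [15, 14, 34, 10, 36, 38, 13, 36] -> [15, 14, 34, 10] and [36, 38, 13, 36]
  Split: [15, 14, 34, 10] -> [15, 14] and [34, 10]
    Split: [15, 14] -> [15] and [14]
    Merge: [15] + [14] -> [14, 15]
    Split: [34, 10] -> [34] and [10]
    Merge: [34] + [10] -> [10, 34]
  Merge: [14, 15] + [10, 34] -> [10, 14, 15, 34]
  Split: [36, 38, 13, 36] -> [36, 38] and [13, 36]
    Split: [36, 38] -> [36] and [38]
    Merge: [36] + [38] -> [36, 38]
    Split: [13, 36] -> [13] and [36]
    Merge: [13] + [36] -> [13, 36]
  Merge: [36, 38] + [13, 36] -> [13, 36, 36, 38]
Merge: [10, 14, 15, 34] + [13, 36, 36, 38] -> [10, 13, 14, 15, 34, 36, 36, 38]

Final sorted array: [10, 13, 14, 15, 34, 36, 36, 38]

The merge sort proceeds by recursively splitting the array and merging sorted halves.
After all merges, the sorted array is [10, 13, 14, 15, 34, 36, 36, 38].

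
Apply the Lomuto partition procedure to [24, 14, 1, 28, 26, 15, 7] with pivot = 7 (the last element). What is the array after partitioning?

Lomuto partition with pivot = 7:

Initial array: [24, 14, 1, 28, 26, 15, 7]

arr[0]=24 > 7: no swap
arr[1]=14 > 7: no swap
arr[2]=1 <= 7: swap with position 0, array becomes [1, 14, 24, 28, 26, 15, 7]
arr[3]=28 > 7: no swap
arr[4]=26 > 7: no swap
arr[5]=15 > 7: no swap

Place pivot at position 1: [1, 7, 24, 28, 26, 15, 14]
Pivot position: 1

After partitioning with pivot 7, the array becomes [1, 7, 24, 28, 26, 15, 14]. The pivot is placed at index 1. All elements to the left of the pivot are <= 7, and all elements to the right are > 7.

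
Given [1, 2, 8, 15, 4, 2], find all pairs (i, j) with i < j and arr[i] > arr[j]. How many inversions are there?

Finding inversions in [1, 2, 8, 15, 4, 2]:

(2, 4): arr[2]=8 > arr[4]=4
(2, 5): arr[2]=8 > arr[5]=2
(3, 4): arr[3]=15 > arr[4]=4
(3, 5): arr[3]=15 > arr[5]=2
(4, 5): arr[4]=4 > arr[5]=2

Total inversions: 5

The array has 5 inversion(s): (2,4), (2,5), (3,4), (3,5), (4,5). Each pair (i,j) satisfies i < j and arr[i] > arr[j].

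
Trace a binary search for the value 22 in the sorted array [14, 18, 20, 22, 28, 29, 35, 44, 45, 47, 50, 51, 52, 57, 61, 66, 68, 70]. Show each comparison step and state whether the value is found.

Binary search for 22 in [14, 18, 20, 22, 28, 29, 35, 44, 45, 47, 50, 51, 52, 57, 61, 66, 68, 70]:

lo=0, hi=17, mid=8, arr[mid]=45 -> 45 > 22, search left half
lo=0, hi=7, mid=3, arr[mid]=22 -> Found target at index 3!

Binary search finds 22 at index 3 after 2 comparisons. The search repeatedly halves the search space by comparing with the middle element.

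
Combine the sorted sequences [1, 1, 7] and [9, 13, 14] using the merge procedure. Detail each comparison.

Merging process:

Compare 1 vs 9: take 1 from left. Merged: [1]
Compare 1 vs 9: take 1 from left. Merged: [1, 1]
Compare 7 vs 9: take 7 from left. Merged: [1, 1, 7]
Append remaining from right: [9, 13, 14]. Merged: [1, 1, 7, 9, 13, 14]

Final merged array: [1, 1, 7, 9, 13, 14]
Total comparisons: 3

The merged array is [1, 1, 7, 9, 13, 14], requiring 3 comparisons. The merge step runs in O(n) time where n is the total number of elements.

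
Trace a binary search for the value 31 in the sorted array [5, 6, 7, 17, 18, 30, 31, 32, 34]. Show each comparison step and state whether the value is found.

Binary search for 31 in [5, 6, 7, 17, 18, 30, 31, 32, 34]:

lo=0, hi=8, mid=4, arr[mid]=18 -> 18 < 31, search right half
lo=5, hi=8, mid=6, arr[mid]=31 -> Found target at index 6!

Binary search finds 31 at index 6 after 2 comparisons. The search repeatedly halves the search space by comparing with the middle element.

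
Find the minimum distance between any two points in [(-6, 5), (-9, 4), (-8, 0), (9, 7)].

Computing all pairwise distances among 4 points:

d((-6, 5), (-9, 4)) = 3.1623 <-- minimum
d((-6, 5), (-8, 0)) = 5.3852
d((-6, 5), (9, 7)) = 15.1327
d((-9, 4), (-8, 0)) = 4.1231
d((-9, 4), (9, 7)) = 18.2483
d((-8, 0), (9, 7)) = 18.3848

Closest pair: (-6, 5) and (-9, 4) with distance 3.1623

The closest pair is (-6, 5) and (-9, 4) with Euclidean distance 3.1623. For 4 points, brute-force pairwise comparison is shown above. For large n, the divide-and-conquer algorithm (sort by x, recurse on halves, check the dividing strip) achieves O(n log n).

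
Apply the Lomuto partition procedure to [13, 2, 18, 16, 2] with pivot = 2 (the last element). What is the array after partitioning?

Lomuto partition with pivot = 2:

Initial array: [13, 2, 18, 16, 2]

arr[0]=13 > 2: no swap
arr[1]=2 <= 2: swap with position 0, array becomes [2, 13, 18, 16, 2]
arr[2]=18 > 2: no swap
arr[3]=16 > 2: no swap

Place pivot at position 1: [2, 2, 18, 16, 13]
Pivot position: 1

After partitioning with pivot 2, the array becomes [2, 2, 18, 16, 13]. The pivot is placed at index 1. All elements to the left of the pivot are <= 2, and all elements to the right are > 2.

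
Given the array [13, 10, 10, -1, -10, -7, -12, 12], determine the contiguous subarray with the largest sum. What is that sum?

Using Kadane's algorithm on [13, 10, 10, -1, -10, -7, -12, 12]:

Scanning through the array:
Position 1 (value 10): max_ending_here = 23, max_so_far = 23
Position 2 (value 10): max_ending_here = 33, max_so_far = 33
Position 3 (value -1): max_ending_here = 32, max_so_far = 33
Position 4 (value -10): max_ending_here = 22, max_so_far = 33
Position 5 (value -7): max_ending_here = 15, max_so_far = 33
Position 6 (value -12): max_ending_here = 3, max_so_far = 33
Position 7 (value 12): max_ending_here = 15, max_so_far = 33

Maximum subarray: [13, 10, 10]
Maximum sum: 33

The maximum subarray is [13, 10, 10] with sum 33. This subarray runs from index 0 to index 2.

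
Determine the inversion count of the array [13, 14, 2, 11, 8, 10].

Finding inversions in [13, 14, 2, 11, 8, 10]:

(0, 2): arr[0]=13 > arr[2]=2
(0, 3): arr[0]=13 > arr[3]=11
(0, 4): arr[0]=13 > arr[4]=8
(0, 5): arr[0]=13 > arr[5]=10
(1, 2): arr[1]=14 > arr[2]=2
(1, 3): arr[1]=14 > arr[3]=11
(1, 4): arr[1]=14 > arr[4]=8
(1, 5): arr[1]=14 > arr[5]=10
(3, 4): arr[3]=11 > arr[4]=8
(3, 5): arr[3]=11 > arr[5]=10

Total inversions: 10

The array has 10 inversion(s): (0,2), (0,3), (0,4), (0,5), (1,2), (1,3), (1,4), (1,5), (3,4), (3,5). Each pair (i,j) satisfies i < j and arr[i] > arr[j].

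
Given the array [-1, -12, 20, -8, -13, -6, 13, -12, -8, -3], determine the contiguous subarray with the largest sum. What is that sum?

Using Kadane's algorithm on [-1, -12, 20, -8, -13, -6, 13, -12, -8, -3]:

Scanning through the array:
Position 1 (value -12): max_ending_here = -12, max_so_far = -1
Position 2 (value 20): max_ending_here = 20, max_so_far = 20
Position 3 (value -8): max_ending_here = 12, max_so_far = 20
Position 4 (value -13): max_ending_here = -1, max_so_far = 20
Position 5 (value -6): max_ending_here = -6, max_so_far = 20
Position 6 (value 13): max_ending_here = 13, max_so_far = 20
Position 7 (value -12): max_ending_here = 1, max_so_far = 20
Position 8 (value -8): max_ending_here = -7, max_so_far = 20
Position 9 (value -3): max_ending_here = -3, max_so_far = 20

Maximum subarray: [20]
Maximum sum: 20

The maximum subarray is [20] with sum 20. This subarray runs from index 2 to index 2.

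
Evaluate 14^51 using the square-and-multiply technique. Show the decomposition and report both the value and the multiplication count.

Computing 14^51 by squaring (build up from 14^1; each line after the first costs one multiplication):

14^1 = 14
14^2 = (14^1)^2 = 14^2 = 196
14^3 = 14 * 14^2 = 14 * 196 = 2744
14^6 = (14^3)^2 = 2744^2 = 7529536
14^12 = (14^6)^2 = 7529536^2 = 56693912375296
14^24 = (14^12)^2 = 56693912375296^2 = 3214199700417740936751087616
14^25 = 14 * 14^24 = 14 * 3214199700417740936751087616 = 44998795805848373114515226624
14^50 = (14^25)^2 = 44998795805848373114515226624^2 = 2024891623976437135118764865774783290467102632746078437376
14^51 = 14 * 14^50 = 14 * 2024891623976437135118764865774783290467102632746078437376 = 28348482735670119891662708120846966066539436858445098123264

Result: 28348482735670119891662708120846966066539436858445098123264
Multiplications needed: 8 (8 lines after 14^1)

14^51 = 28348482735670119891662708120846966066539436858445098123264. Using exponentiation by squaring, this requires 8 multiplications. The key idea: if the exponent is even, square the half-power; if odd, multiply by the base once.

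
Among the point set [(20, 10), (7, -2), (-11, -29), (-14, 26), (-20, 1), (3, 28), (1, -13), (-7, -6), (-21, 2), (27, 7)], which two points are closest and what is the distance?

Computing all pairwise distances among 10 points:

d((20, 10), (7, -2)) = 17.6918
d((20, 10), (-11, -29)) = 49.8197
d((20, 10), (-14, 26)) = 37.5766
d((20, 10), (-20, 1)) = 41.0
d((20, 10), (3, 28)) = 24.7588
d((20, 10), (1, -13)) = 29.8329
d((20, 10), (-7, -6)) = 31.3847
d((20, 10), (-21, 2)) = 41.7732
d((20, 10), (27, 7)) = 7.6158
d((7, -2), (-11, -29)) = 32.45
d((7, -2), (-14, 26)) = 35.0
d((7, -2), (-20, 1)) = 27.1662
d((7, -2), (3, 28)) = 30.2655
d((7, -2), (1, -13)) = 12.53
d((7, -2), (-7, -6)) = 14.5602
d((7, -2), (-21, 2)) = 28.2843
d((7, -2), (27, 7)) = 21.9317
d((-11, -29), (-14, 26)) = 55.0818
d((-11, -29), (-20, 1)) = 31.3209
d((-11, -29), (3, 28)) = 58.6941
d((-11, -29), (1, -13)) = 20.0
d((-11, -29), (-7, -6)) = 23.3452
d((-11, -29), (-21, 2)) = 32.573
d((-11, -29), (27, 7)) = 52.345
d((-14, 26), (-20, 1)) = 25.7099
d((-14, 26), (3, 28)) = 17.1172
d((-14, 26), (1, -13)) = 41.7852
d((-14, 26), (-7, -6)) = 32.7567
d((-14, 26), (-21, 2)) = 25.0
d((-14, 26), (27, 7)) = 45.1885
d((-20, 1), (3, 28)) = 35.4683
d((-20, 1), (1, -13)) = 25.2389
d((-20, 1), (-7, -6)) = 14.7648
d((-20, 1), (-21, 2)) = 1.4142 <-- minimum
d((-20, 1), (27, 7)) = 47.3814
d((3, 28), (1, -13)) = 41.0488
d((3, 28), (-7, -6)) = 35.4401
d((3, 28), (-21, 2)) = 35.3836
d((3, 28), (27, 7)) = 31.8904
d((1, -13), (-7, -6)) = 10.6301
d((1, -13), (-21, 2)) = 26.6271
d((1, -13), (27, 7)) = 32.8024
d((-7, -6), (-21, 2)) = 16.1245
d((-7, -6), (27, 7)) = 36.4005
d((-21, 2), (27, 7)) = 48.2597

Closest pair: (-20, 1) and (-21, 2) with distance 1.4142

The closest pair is (-20, 1) and (-21, 2) with Euclidean distance 1.4142. For 10 points, brute-force pairwise comparison is shown above. For large n, the divide-and-conquer algorithm (sort by x, recurse on halves, check the dividing strip) achieves O(n log n).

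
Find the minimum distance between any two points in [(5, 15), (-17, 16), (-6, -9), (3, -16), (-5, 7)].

Computing all pairwise distances among 5 points:

d((5, 15), (-17, 16)) = 22.0227
d((5, 15), (-6, -9)) = 26.4008
d((5, 15), (3, -16)) = 31.0644
d((5, 15), (-5, 7)) = 12.8062
d((-17, 16), (-6, -9)) = 27.313
d((-17, 16), (3, -16)) = 37.7359
d((-17, 16), (-5, 7)) = 15.0
d((-6, -9), (3, -16)) = 11.4018 <-- minimum
d((-6, -9), (-5, 7)) = 16.0312
d((3, -16), (-5, 7)) = 24.3516

Closest pair: (-6, -9) and (3, -16) with distance 11.4018

The closest pair is (-6, -9) and (3, -16) with Euclidean distance 11.4018. For 5 points, brute-force pairwise comparison is shown above. For large n, the divide-and-conquer algorithm (sort by x, recurse on halves, check the dividing strip) achieves O(n log n).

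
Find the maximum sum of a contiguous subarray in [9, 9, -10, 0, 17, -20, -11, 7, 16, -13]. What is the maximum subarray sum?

Using Kadane's algorithm on [9, 9, -10, 0, 17, -20, -11, 7, 16, -13]:

Scanning through the array:
Position 1 (value 9): max_ending_here = 18, max_so_far = 18
Position 2 (value -10): max_ending_here = 8, max_so_far = 18
Position 3 (value 0): max_ending_here = 8, max_so_far = 18
Position 4 (value 17): max_ending_here = 25, max_so_far = 25
Position 5 (value -20): max_ending_here = 5, max_so_far = 25
Position 6 (value -11): max_ending_here = -6, max_so_far = 25
Position 7 (value 7): max_ending_here = 7, max_so_far = 25
Position 8 (value 16): max_ending_here = 23, max_so_far = 25
Position 9 (value -13): max_ending_here = 10, max_so_far = 25

Maximum subarray: [9, 9, -10, 0, 17]
Maximum sum: 25

The maximum subarray is [9, 9, -10, 0, 17] with sum 25. This subarray runs from index 0 to index 4.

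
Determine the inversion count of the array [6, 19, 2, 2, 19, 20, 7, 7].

Finding inversions in [6, 19, 2, 2, 19, 20, 7, 7]:

(0, 2): arr[0]=6 > arr[2]=2
(0, 3): arr[0]=6 > arr[3]=2
(1, 2): arr[1]=19 > arr[2]=2
(1, 3): arr[1]=19 > arr[3]=2
(1, 6): arr[1]=19 > arr[6]=7
(1, 7): arr[1]=19 > arr[7]=7
(4, 6): arr[4]=19 > arr[6]=7
(4, 7): arr[4]=19 > arr[7]=7
(5, 6): arr[5]=20 > arr[6]=7
(5, 7): arr[5]=20 > arr[7]=7

Total inversions: 10

The array has 10 inversion(s): (0,2), (0,3), (1,2), (1,3), (1,6), (1,7), (4,6), (4,7), (5,6), (5,7). Each pair (i,j) satisfies i < j and arr[i] > arr[j].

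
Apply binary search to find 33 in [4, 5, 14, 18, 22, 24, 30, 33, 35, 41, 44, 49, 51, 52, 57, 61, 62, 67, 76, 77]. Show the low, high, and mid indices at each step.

Binary search for 33 in [4, 5, 14, 18, 22, 24, 30, 33, 35, 41, 44, 49, 51, 52, 57, 61, 62, 67, 76, 77]:

lo=0, hi=19, mid=9, arr[mid]=41 -> 41 > 33, search left half
lo=0, hi=8, mid=4, arr[mid]=22 -> 22 < 33, search right half
lo=5, hi=8, mid=6, arr[mid]=30 -> 30 < 33, search right half
lo=7, hi=8, mid=7, arr[mid]=33 -> Found target at index 7!

Binary search finds 33 at index 7 after 4 comparisons. The search repeatedly halves the search space by comparing with the middle element.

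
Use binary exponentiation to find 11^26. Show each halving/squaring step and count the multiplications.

Computing 11^26 by squaring (build up from 11^1; each line after the first costs one multiplication):

11^1 = 11
11^2 = (11^1)^2 = 11^2 = 121
11^3 = 11 * 11^2 = 11 * 121 = 1331
11^6 = (11^3)^2 = 1331^2 = 1771561
11^12 = (11^6)^2 = 1771561^2 = 3138428376721
11^13 = 11 * 11^12 = 11 * 3138428376721 = 34522712143931
11^26 = (11^13)^2 = 34522712143931^2 = 1191817653772720942460132761

Result: 1191817653772720942460132761
Multiplications needed: 6 (6 lines after 11^1)

11^26 = 1191817653772720942460132761. Using exponentiation by squaring, this requires 6 multiplications. The key idea: if the exponent is even, square the half-power; if odd, multiply by the base once.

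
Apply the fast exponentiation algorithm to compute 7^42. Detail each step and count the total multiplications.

Computing 7^42 by squaring (build up from 7^1; each line after the first costs one multiplication):

7^1 = 7
7^2 = (7^1)^2 = 7^2 = 49
7^4 = (7^2)^2 = 49^2 = 2401
7^5 = 7 * 7^4 = 7 * 2401 = 16807
7^10 = (7^5)^2 = 16807^2 = 282475249
7^20 = (7^10)^2 = 282475249^2 = 79792266297612001
7^21 = 7 * 7^20 = 7 * 79792266297612001 = 558545864083284007
7^42 = (7^21)^2 = 558545864083284007^2 = 311973482284542371301330321821976049

Result: 311973482284542371301330321821976049
Multiplications needed: 7 (7 lines after 7^1)

7^42 = 311973482284542371301330321821976049. Using exponentiation by squaring, this requires 7 multiplications. The key idea: if the exponent is even, square the half-power; if odd, multiply by the base once.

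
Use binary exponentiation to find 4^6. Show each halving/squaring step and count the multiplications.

Computing 4^6 by squaring (build up from 4^1; each line after the first costs one multiplication):

4^1 = 4
4^2 = (4^1)^2 = 4^2 = 16
4^3 = 4 * 4^2 = 4 * 16 = 64
4^6 = (4^3)^2 = 64^2 = 4096

Result: 4096
Multiplications needed: 3 (3 lines after 4^1)

4^6 = 4096. Using exponentiation by squaring, this requires 3 multiplications. The key idea: if the exponent is even, square the half-power; if odd, multiply by the base once.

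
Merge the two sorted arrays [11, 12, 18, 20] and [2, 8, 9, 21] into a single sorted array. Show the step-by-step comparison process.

Merging process:

Compare 11 vs 2: take 2 from right. Merged: [2]
Compare 11 vs 8: take 8 from right. Merged: [2, 8]
Compare 11 vs 9: take 9 from right. Merged: [2, 8, 9]
Compare 11 vs 21: take 11 from left. Merged: [2, 8, 9, 11]
Compare 12 vs 21: take 12 from left. Merged: [2, 8, 9, 11, 12]
Compare 18 vs 21: take 18 from left. Merged: [2, 8, 9, 11, 12, 18]
Compare 20 vs 21: take 20 from left. Merged: [2, 8, 9, 11, 12, 18, 20]
Append remaining from right: [21]. Merged: [2, 8, 9, 11, 12, 18, 20, 21]

Final merged array: [2, 8, 9, 11, 12, 18, 20, 21]
Total comparisons: 7

The merged array is [2, 8, 9, 11, 12, 18, 20, 21], requiring 7 comparisons. The merge step runs in O(n) time where n is the total number of elements.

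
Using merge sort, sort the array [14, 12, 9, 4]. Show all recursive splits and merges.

Merge sort trace:

Split: [14, 12, 9, 4] -> [14, 12] and [9, 4]
  Split: [14, 12] -> [14] and [12]
  Merge: [14] + [12] -> [12, 14]
  Split: [9, 4] -> [9] and [4]
  Merge: [9] + [4] -> [4, 9]
Merge: [12, 14] + [4, 9] -> [4, 9, 12, 14]

Final sorted array: [4, 9, 12, 14]

The merge sort proceeds by recursively splitting the array and merging sorted halves.
After all merges, the sorted array is [4, 9, 12, 14].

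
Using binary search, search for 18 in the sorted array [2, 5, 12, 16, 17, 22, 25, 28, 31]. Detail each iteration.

Binary search for 18 in [2, 5, 12, 16, 17, 22, 25, 28, 31]:

lo=0, hi=8, mid=4, arr[mid]=17 -> 17 < 18, search right half
lo=5, hi=8, mid=6, arr[mid]=25 -> 25 > 18, search left half
lo=5, hi=5, mid=5, arr[mid]=22 -> 22 > 18, search left half
lo=5 > hi=4, target 18 not found

Binary search determines that 18 is not in the array after 3 comparisons. The search space was exhausted without finding the target.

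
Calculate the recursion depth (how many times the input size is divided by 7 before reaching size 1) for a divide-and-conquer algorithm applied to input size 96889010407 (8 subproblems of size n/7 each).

For divide and conquer with division factor 7:

Problem sizes at each level:
Level 0: 96889010407
Level 1: 13841287201
Level 2: 1977326743
Level 3: 282475249
Level 4: 40353607
Level 5: 5764801
Level 6: 823543
Level 7: 117649
Level 8: 16807
Level 9: 2401
Level 10: 343
Level 11: 49
Level 12: 7
Level 13: 1

The root is level 0 and the size-1 base case is level 13 (the tree spans levels 0 through 13, i.e. 14 levels counting the root), so the depth is the number of divisions: log_7(96889010407) = 13

The recursion tree depth is log_7(96889010407) = 13. At each level, the problem size is divided by 7, so it takes 13 divisions to reduce to a base case of size 1. The algorithm makes 8 recursive calls at each level.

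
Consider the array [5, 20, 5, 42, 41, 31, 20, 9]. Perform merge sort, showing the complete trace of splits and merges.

Merge sort trace:

Split: [5, 20, 5, 42, 41, 31, 20, 9] -> [5, 20, 5, 42] and [41, 31, 20, 9]
  Split: [5, 20, 5, 42] -> [5, 20] and [5, 42]
    Split: [5, 20] -> [5] and [20]
    Merge: [5] + [20] -> [5, 20]
    Split: [5, 42] -> [5] and [42]
    Merge: [5] + [42] -> [5, 42]
  Merge: [5, 20] + [5, 42] -> [5, 5, 20, 42]
  Split: [41, 31, 20, 9] -> [41, 31] and [20, 9]
    Split: [41, 31] -> [41] and [31]
    Merge: [41] + [31] -> [31, 41]
    Split: [20, 9] -> [20] and [9]
    Merge: [20] + [9] -> [9, 20]
  Merge: [31, 41] + [9, 20] -> [9, 20, 31, 41]
Merge: [5, 5, 20, 42] + [9, 20, 31, 41] -> [5, 5, 9, 20, 20, 31, 41, 42]

Final sorted array: [5, 5, 9, 20, 20, 31, 41, 42]

The merge sort proceeds by recursively splitting the array and merging sorted halves.
After all merges, the sorted array is [5, 5, 9, 20, 20, 31, 41, 42].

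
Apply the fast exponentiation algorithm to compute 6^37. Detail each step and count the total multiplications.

Computing 6^37 by squaring (build up from 6^1; each line after the first costs one multiplication):

6^1 = 6
6^2 = (6^1)^2 = 6^2 = 36
6^4 = (6^2)^2 = 36^2 = 1296
6^8 = (6^4)^2 = 1296^2 = 1679616
6^9 = 6 * 6^8 = 6 * 1679616 = 10077696
6^18 = (6^9)^2 = 10077696^2 = 101559956668416
6^36 = (6^18)^2 = 101559956668416^2 = 10314424798490535546171949056
6^37 = 6 * 6^36 = 6 * 10314424798490535546171949056 = 61886548790943213277031694336

Result: 61886548790943213277031694336
Multiplications needed: 7 (7 lines after 6^1)

6^37 = 61886548790943213277031694336. Using exponentiation by squaring, this requires 7 multiplications. The key idea: if the exponent is even, square the half-power; if odd, multiply by the base once.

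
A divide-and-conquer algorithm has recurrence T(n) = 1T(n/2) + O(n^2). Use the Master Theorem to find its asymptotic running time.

Master Theorem for T(n) = 1T(n/2) + O(n^2):

a = 1, b = 2, c = 2
log_b(a) = log_2(1) = 0.0000

Case 3: c = 2 > log_2(1) = 0.0000
T(n) = O(n^2) = O(n^2)

For T(n) = 1T(n/2) + O(n^2): log_2(1) = 0.0000. This is Case 3 of the Master Theorem (c > log_b(a), work dominated by root), giving O(n^2).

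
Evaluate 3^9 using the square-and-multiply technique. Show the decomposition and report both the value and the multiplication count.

Computing 3^9 by squaring (build up from 3^1; each line after the first costs one multiplication):

3^1 = 3
3^2 = (3^1)^2 = 3^2 = 9
3^4 = (3^2)^2 = 9^2 = 81
3^8 = (3^4)^2 = 81^2 = 6561
3^9 = 3 * 3^8 = 3 * 6561 = 19683

Result: 19683
Multiplications needed: 4 (4 lines after 3^1)

3^9 = 19683. Using exponentiation by squaring, this requires 4 multiplications. The key idea: if the exponent is even, square the half-power; if odd, multiply by the base once.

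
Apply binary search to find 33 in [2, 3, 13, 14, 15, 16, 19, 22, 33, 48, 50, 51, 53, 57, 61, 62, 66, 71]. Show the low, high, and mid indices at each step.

Binary search for 33 in [2, 3, 13, 14, 15, 16, 19, 22, 33, 48, 50, 51, 53, 57, 61, 62, 66, 71]:

lo=0, hi=17, mid=8, arr[mid]=33 -> Found target at index 8!

Binary search finds 33 at index 8 after 1 comparisons. The search repeatedly halves the search space by comparing with the middle element.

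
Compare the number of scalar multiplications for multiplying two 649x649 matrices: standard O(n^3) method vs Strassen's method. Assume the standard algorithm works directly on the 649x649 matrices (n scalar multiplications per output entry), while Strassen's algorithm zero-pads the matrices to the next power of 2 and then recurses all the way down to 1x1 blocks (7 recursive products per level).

Matrix multiplication for 649x649 matrices:

Strassen's algorithm requires power-of-2 dimensions. Pad 649x649 to 1024x1024 (next power of 2).

Standard algorithm: 649^3 = 273359449 multiplications
Strassen's algorithm: 7^(log2(1024)) = 7^10 = 282475249 multiplications
Difference: 273359449 - 282475249 = -9115800 (Strassen uses MORE here due to padding overhead — for small or just-over-power-of-2 n, padding can outweigh the per-level savings)

Standard: 273359449 multiplications (649^3). Strassen: 282475249 multiplications (7^10, after padding to 1024x1024). Strassen reduces 8 recursive multiplications to 7 at each level.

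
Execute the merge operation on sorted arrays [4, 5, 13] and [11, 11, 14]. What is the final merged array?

Merging process:

Compare 4 vs 11: take 4 from left. Merged: [4]
Compare 5 vs 11: take 5 from left. Merged: [4, 5]
Compare 13 vs 11: take 11 from right. Merged: [4, 5, 11]
Compare 13 vs 11: take 11 from right. Merged: [4, 5, 11, 11]
Compare 13 vs 14: take 13 from left. Merged: [4, 5, 11, 11, 13]
Append remaining from right: [14]. Merged: [4, 5, 11, 11, 13, 14]

Final merged array: [4, 5, 11, 11, 13, 14]
Total comparisons: 5

The merged array is [4, 5, 11, 11, 13, 14], requiring 5 comparisons. The merge step runs in O(n) time where n is the total number of elements.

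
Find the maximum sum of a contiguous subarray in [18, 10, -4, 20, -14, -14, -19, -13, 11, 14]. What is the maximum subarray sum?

Using Kadane's algorithm on [18, 10, -4, 20, -14, -14, -19, -13, 11, 14]:

Scanning through the array:
Position 1 (value 10): max_ending_here = 28, max_so_far = 28
Position 2 (value -4): max_ending_here = 24, max_so_far = 28
Position 3 (value 20): max_ending_here = 44, max_so_far = 44
Position 4 (value -14): max_ending_here = 30, max_so_far = 44
Position 5 (value -14): max_ending_here = 16, max_so_far = 44
Position 6 (value -19): max_ending_here = -3, max_so_far = 44
Position 7 (value -13): max_ending_here = -13, max_so_far = 44
Position 8 (value 11): max_ending_here = 11, max_so_far = 44
Position 9 (value 14): max_ending_here = 25, max_so_far = 44

Maximum subarray: [18, 10, -4, 20]
Maximum sum: 44

The maximum subarray is [18, 10, -4, 20] with sum 44. This subarray runs from index 0 to index 3.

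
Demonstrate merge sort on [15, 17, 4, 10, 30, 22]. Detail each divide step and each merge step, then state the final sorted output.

Merge sort trace:

Split: [15, 17, 4, 10, 30, 22] -> [15, 17, 4] and [10, 30, 22]
  Split: [15, 17, 4] -> [15] and [17, 4]
    Split: [17, 4] -> [17] and [4]
    Merge: [17] + [4] -> [4, 17]
  Merge: [15] + [4, 17] -> [4, 15, 17]
  Split: [10, 30, 22] -> [10] and [30, 22]
    Split: [30, 22] -> [30] and [22]
    Merge: [30] + [22] -> [22, 30]
  Merge: [10] + [22, 30] -> [10, 22, 30]
Merge: [4, 15, 17] + [10, 22, 30] -> [4, 10, 15, 17, 22, 30]

Final sorted array: [4, 10, 15, 17, 22, 30]

The merge sort proceeds by recursively splitting the array and merging sorted halves.
After all merges, the sorted array is [4, 10, 15, 17, 22, 30].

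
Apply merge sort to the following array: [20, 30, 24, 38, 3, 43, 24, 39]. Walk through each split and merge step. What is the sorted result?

Merge sort trace:

Split: [20, 30, 24, 38, 3, 43, 24, 39] -> [20, 30, 24, 38] and [3, 43, 24, 39]
  Split: [20, 30, 24, 38] -> [20, 30] and [24, 38]
    Split: [20, 30] -> [20] and [30]
    Merge: [20] + [30] -> [20, 30]
    Split: [24, 38] -> [24] and [38]
    Merge: [24] + [38] -> [24, 38]
  Merge: [20, 30] + [24, 38] -> [20, 24, 30, 38]
  Split: [3, 43, 24, 39] -> [3, 43] and [24, 39]
    Split: [3, 43] -> [3] and [43]
    Merge: [3] + [43] -> [3, 43]
    Split: [24, 39] -> [24] and [39]
    Merge: [24] + [39] -> [24, 39]
  Merge: [3, 43] + [24, 39] -> [3, 24, 39, 43]
Merge: [20, 24, 30, 38] + [3, 24, 39, 43] -> [3, 20, 24, 24, 30, 38, 39, 43]

Final sorted array: [3, 20, 24, 24, 30, 38, 39, 43]

The merge sort proceeds by recursively splitting the array and merging sorted halves.
After all merges, the sorted array is [3, 20, 24, 24, 30, 38, 39, 43].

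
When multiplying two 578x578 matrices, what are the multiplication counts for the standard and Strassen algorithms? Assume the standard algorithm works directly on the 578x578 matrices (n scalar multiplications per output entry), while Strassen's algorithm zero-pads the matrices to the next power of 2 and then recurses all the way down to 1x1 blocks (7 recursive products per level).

Matrix multiplication for 578x578 matrices:

Strassen's algorithm requires power-of-2 dimensions. Pad 578x578 to 1024x1024 (next power of 2).

Standard algorithm: 578^3 = 193100552 multiplications
Strassen's algorithm: 7^(log2(1024)) = 7^10 = 282475249 multiplications
Difference: 193100552 - 282475249 = -89374697 (Strassen uses MORE here due to padding overhead — for small or just-over-power-of-2 n, padding can outweigh the per-level savings)

Standard: 193100552 multiplications (578^3). Strassen: 282475249 multiplications (7^10, after padding to 1024x1024). Strassen reduces 8 recursive multiplications to 7 at each level.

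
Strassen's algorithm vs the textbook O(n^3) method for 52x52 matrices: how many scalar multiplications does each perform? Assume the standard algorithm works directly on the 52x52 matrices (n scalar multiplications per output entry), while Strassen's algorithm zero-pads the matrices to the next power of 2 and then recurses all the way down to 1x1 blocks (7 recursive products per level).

Matrix multiplication for 52x52 matrices:

Strassen's algorithm requires power-of-2 dimensions. Pad 52x52 to 64x64 (next power of 2).

Standard algorithm: 52^3 = 140608 multiplications
Strassen's algorithm: 7^(log2(64)) = 7^6 = 117649 multiplications
Savings: 140608 - 117649 = 22959 multiplications

Standard: 140608 multiplications (52^3). Strassen: 117649 multiplications (7^6, after padding to 64x64). Strassen reduces 8 recursive multiplications to 7 at each level.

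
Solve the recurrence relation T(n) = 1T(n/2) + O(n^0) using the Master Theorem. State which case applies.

Master Theorem for T(n) = 1T(n/2) + O(n^0):

a = 1, b = 2, c = 0
log_b(a) = log_2(1) = 0.0000

Case 2: c = 0 = log_2(1) = 0.0000
T(n) = O(n^0 log n) = O(log n)

For T(n) = 1T(n/2) + O(n^0): log_2(1) = 0.0000. This is Case 2 of the Master Theorem (c = log_b(a), equal work at all levels), giving O(log n).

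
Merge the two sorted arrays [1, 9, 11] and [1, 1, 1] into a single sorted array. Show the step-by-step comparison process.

Merging process:

Compare 1 vs 1: take 1 from left. Merged: [1]
Compare 9 vs 1: take 1 from right. Merged: [1, 1]
Compare 9 vs 1: take 1 from right. Merged: [1, 1, 1]
Compare 9 vs 1: take 1 from right. Merged: [1, 1, 1, 1]
Append remaining from left: [9, 11]. Merged: [1, 1, 1, 1, 9, 11]

Final merged array: [1, 1, 1, 1, 9, 11]
Total comparisons: 4

The merged array is [1, 1, 1, 1, 9, 11], requiring 4 comparisons. The merge step runs in O(n) time where n is the total number of elements.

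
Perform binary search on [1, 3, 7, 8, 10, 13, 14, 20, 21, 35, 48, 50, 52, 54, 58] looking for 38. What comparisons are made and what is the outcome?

Binary search for 38 in [1, 3, 7, 8, 10, 13, 14, 20, 21, 35, 48, 50, 52, 54, 58]:

lo=0, hi=14, mid=7, arr[mid]=20 -> 20 < 38, search right half
lo=8, hi=14, mid=11, arr[mid]=50 -> 50 > 38, search left half
lo=8, hi=10, mid=9, arr[mid]=35 -> 35 < 38, search right half
lo=10, hi=10, mid=10, arr[mid]=48 -> 48 > 38, search left half
lo=10 > hi=9, target 38 not found

Binary search determines that 38 is not in the array after 4 comparisons. The search space was exhausted without finding the target.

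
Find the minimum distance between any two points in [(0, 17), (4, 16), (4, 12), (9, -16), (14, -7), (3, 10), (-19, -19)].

Computing all pairwise distances among 7 points:

d((0, 17), (4, 16)) = 4.1231
d((0, 17), (4, 12)) = 6.4031
d((0, 17), (9, -16)) = 34.2053
d((0, 17), (14, -7)) = 27.7849
d((0, 17), (3, 10)) = 7.6158
d((0, 17), (-19, -19)) = 40.7063
d((4, 16), (4, 12)) = 4.0
d((4, 16), (9, -16)) = 32.3883
d((4, 16), (14, -7)) = 25.0799
d((4, 16), (3, 10)) = 6.0828
d((4, 16), (-19, -19)) = 41.8808
d((4, 12), (9, -16)) = 28.4429
d((4, 12), (14, -7)) = 21.4709
d((4, 12), (3, 10)) = 2.2361 <-- minimum
d((4, 12), (-19, -19)) = 38.6005
d((9, -16), (14, -7)) = 10.2956
d((9, -16), (3, 10)) = 26.6833
d((9, -16), (-19, -19)) = 28.1603
d((14, -7), (3, 10)) = 20.2485
d((14, -7), (-19, -19)) = 35.1141
d((3, 10), (-19, -19)) = 36.4005

Closest pair: (4, 12) and (3, 10) with distance 2.2361

The closest pair is (4, 12) and (3, 10) with Euclidean distance 2.2361. For 7 points, brute-force pairwise comparison is shown above. For large n, the divide-and-conquer algorithm (sort by x, recurse on halves, check the dividing strip) achieves O(n log n).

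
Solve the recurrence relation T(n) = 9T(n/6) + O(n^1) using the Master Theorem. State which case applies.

Master Theorem for T(n) = 9T(n/6) + O(n^1):

a = 9, b = 6, c = 1
log_b(a) = log_6(9) = 1.2263

Case 1: c = 1 < log_6(9) = 1.2263
T(n) = O(n^(log_6 9))

For T(n) = 9T(n/6) + O(n^1): log_6(9) = 1.2263. This is Case 1 of the Master Theorem (c < log_b(a), work dominated by leaves), giving O(n^(log_6 9)).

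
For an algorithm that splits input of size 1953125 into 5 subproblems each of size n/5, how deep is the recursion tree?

For divide and conquer with division factor 5:

Problem sizes at each level:
Level 0: 1953125
Level 1: 390625
Level 2: 78125
Level 3: 15625
Level 4: 3125
Level 5: 625
Level 6: 125
Level 7: 25
Level 8: 5
Level 9: 1

The root is level 0 and the size-1 base case is level 9 (the tree spans levels 0 through 9, i.e. 10 levels counting the root), so the depth is the number of divisions: log_5(1953125) = 9

The recursion tree depth is log_5(1953125) = 9. At each level, the problem size is divided by 5, so it takes 9 divisions to reduce to a base case of size 1. The algorithm makes 5 recursive calls at each level.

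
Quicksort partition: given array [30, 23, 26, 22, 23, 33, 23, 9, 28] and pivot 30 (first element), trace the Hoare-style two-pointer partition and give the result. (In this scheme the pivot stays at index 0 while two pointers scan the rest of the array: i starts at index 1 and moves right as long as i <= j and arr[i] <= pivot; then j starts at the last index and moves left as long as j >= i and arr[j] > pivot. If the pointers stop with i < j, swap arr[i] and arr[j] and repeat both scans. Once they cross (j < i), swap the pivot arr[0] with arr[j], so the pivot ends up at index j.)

Hoare-style two-pointer partition with pivot = 30:

Initial array: [30, 23, 26, 22, 23, 33, 23, 9, 28]

Pointers start at i = 1, j = 8.
i stops at index 5 (arr[5]=33 > 30), j stops at index 8 (arr[8]=28 <= 30): swap arr[5] and arr[8], array becomes [30, 23, 26, 22, 23, 28, 23, 9, 33]
i ends at 8, j ends at 7: the pointers have crossed (j < i), so scanning stops.

Swap pivot arr[0] with arr[7] to place pivot at position 7: [9, 23, 26, 22, 23, 28, 23, 30, 33]
Pivot position: 7

After partitioning with pivot 30, the array becomes [9, 23, 26, 22, 23, 28, 23, 30, 33]. The pivot is placed at index 7. All elements to the left of the pivot are <= 30, and all elements to the right are > 30.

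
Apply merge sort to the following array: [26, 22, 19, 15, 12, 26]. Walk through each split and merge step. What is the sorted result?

Merge sort trace:

Split: [26, 22, 19, 15, 12, 26] -> [26, 22, 19] and [15, 12, 26]
  Split: [26, 22, 19] -> [26] and [22, 19]
    Split: [22, 19] -> [22] and [19]
    Merge: [22] + [19] -> [19, 22]
  Merge: [26] + [19, 22] -> [19, 22, 26]
  Split: [15, 12, 26] -> [15] and [12, 26]
    Split: [12, 26] -> [12] and [26]
    Merge: [12] + [26] -> [12, 26]
  Merge: [15] + [12, 26] -> [12, 15, 26]
Merge: [19, 22, 26] + [12, 15, 26] -> [12, 15, 19, 22, 26, 26]

Final sorted array: [12, 15, 19, 22, 26, 26]

The merge sort proceeds by recursively splitting the array and merging sorted halves.
After all merges, the sorted array is [12, 15, 19, 22, 26, 26].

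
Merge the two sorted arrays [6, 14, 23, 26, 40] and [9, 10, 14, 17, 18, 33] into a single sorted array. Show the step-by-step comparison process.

Merging process:

Compare 6 vs 9: take 6 from left. Merged: [6]
Compare 14 vs 9: take 9 from right. Merged: [6, 9]
Compare 14 vs 10: take 10 from right. Merged: [6, 9, 10]
Compare 14 vs 14: take 14 from left. Merged: [6, 9, 10, 14]
Compare 23 vs 14: take 14 from right. Merged: [6, 9, 10, 14, 14]
Compare 23 vs 17: take 17 from right. Merged: [6, 9, 10, 14, 14, 17]
Compare 23 vs 18: take 18 from right. Merged: [6, 9, 10, 14, 14, 17, 18]
Compare 23 vs 33: take 23 from left. Merged: [6, 9, 10, 14, 14, 17, 18, 23]
Compare 26 vs 33: take 26 from left. Merged: [6, 9, 10, 14, 14, 17, 18, 23, 26]
Compare 40 vs 33: take 33 from right. Merged: [6, 9, 10, 14, 14, 17, 18, 23, 26, 33]
Append remaining from left: [40]. Merged: [6, 9, 10, 14, 14, 17, 18, 23, 26, 33, 40]

Final merged array: [6, 9, 10, 14, 14, 17, 18, 23, 26, 33, 40]
Total comparisons: 10

The merged array is [6, 9, 10, 14, 14, 17, 18, 23, 26, 33, 40], requiring 10 comparisons. The merge step runs in O(n) time where n is the total number of elements.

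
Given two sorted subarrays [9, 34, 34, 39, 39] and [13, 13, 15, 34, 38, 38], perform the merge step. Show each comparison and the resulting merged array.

Merging process:

Compare 9 vs 13: take 9 from left. Merged: [9]
Compare 34 vs 13: take 13 from right. Merged: [9, 13]
Compare 34 vs 13: take 13 from right. Merged: [9, 13, 13]
Compare 34 vs 15: take 15 from right. Merged: [9, 13, 13, 15]
Compare 34 vs 34: take 34 from left. Merged: [9, 13, 13, 15, 34]
Compare 34 vs 34: take 34 from left. Merged: [9, 13, 13, 15, 34, 34]
Compare 39 vs 34: take 34 from right. Merged: [9, 13, 13, 15, 34, 34, 34]
Compare 39 vs 38: take 38 from right. Merged: [9, 13, 13, 15, 34, 34, 34, 38]
Compare 39 vs 38: take 38 from right. Merged: [9, 13, 13, 15, 34, 34, 34, 38, 38]
Append remaining from left: [39, 39]. Merged: [9, 13, 13, 15, 34, 34, 34, 38, 38, 39, 39]

Final merged array: [9, 13, 13, 15, 34, 34, 34, 38, 38, 39, 39]
Total comparisons: 9

The merged array is [9, 13, 13, 15, 34, 34, 34, 38, 38, 39, 39], requiring 9 comparisons. The merge step runs in O(n) time where n is the total number of elements.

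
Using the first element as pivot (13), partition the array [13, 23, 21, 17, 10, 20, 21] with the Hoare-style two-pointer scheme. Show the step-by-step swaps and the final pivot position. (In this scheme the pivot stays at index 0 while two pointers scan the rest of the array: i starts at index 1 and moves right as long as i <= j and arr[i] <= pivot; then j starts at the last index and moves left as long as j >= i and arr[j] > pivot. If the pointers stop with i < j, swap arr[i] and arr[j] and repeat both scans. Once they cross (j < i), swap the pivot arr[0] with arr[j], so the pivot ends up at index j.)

Hoare-style two-pointer partition with pivot = 13:

Initial array: [13, 23, 21, 17, 10, 20, 21]

Pointers start at i = 1, j = 6.
i stops at index 1 (arr[1]=23 > 13), j stops at index 4 (arr[4]=10 <= 13): swap arr[1] and arr[4], array becomes [13, 10, 21, 17, 23, 20, 21]
i ends at 2, j ends at 1: the pointers have crossed (j < i), so scanning stops.

Swap pivot arr[0] with arr[1] to place pivot at position 1: [10, 13, 21, 17, 23, 20, 21]
Pivot position: 1

After partitioning with pivot 13, the array becomes [10, 13, 21, 17, 23, 20, 21]. The pivot is placed at index 1. All elements to the left of the pivot are <= 13, and all elements to the right are > 13.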